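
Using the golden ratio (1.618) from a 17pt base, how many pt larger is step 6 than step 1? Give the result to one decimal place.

277.5pt

Step 1: 17.0 × 1.618 = 27.506pt
Step 6: 17.0 × 1.618⁶ = 305.014pt
Difference: 305.014 − 27.506 = 277.508pt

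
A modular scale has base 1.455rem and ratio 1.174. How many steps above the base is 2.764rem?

1.174ⁿ = 2.764 / 1.455 = 1.8997
n = ln(1.8997) / ln(1.174) = 0.6417 / 0.1604 ≈ 4.00

4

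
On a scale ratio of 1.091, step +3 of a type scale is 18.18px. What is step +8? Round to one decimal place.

28.1px

The gap is 8 − (3) = 5 steps, so the factor is 1.091^5.
18.18 × 1.091⁵ = 18.18 × 1.54569 ≈ 28.101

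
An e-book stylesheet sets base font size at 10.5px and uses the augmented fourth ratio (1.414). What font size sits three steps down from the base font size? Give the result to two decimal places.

3.71px

Every step multiplies by the scale ratio.
10.5 ÷ 1.414³ = 10.5 ÷ 2.82715 ≈ 3.71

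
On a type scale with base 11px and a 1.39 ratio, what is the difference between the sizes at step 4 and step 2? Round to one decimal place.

Step 2: 11.0 × 1.39² = 21.253px
Step 4: 11.0 × 1.39⁴ = 41.063px
Difference: 41.063 − 21.253 = 19.810px

19.8px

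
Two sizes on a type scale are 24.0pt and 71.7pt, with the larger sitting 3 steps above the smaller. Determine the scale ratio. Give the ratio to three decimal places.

r³ = 71.7 / 24.0, so r = (71.7/24.0)^(1/3).
r = 2.9875^(1/3) ≈ 1.4402

1.440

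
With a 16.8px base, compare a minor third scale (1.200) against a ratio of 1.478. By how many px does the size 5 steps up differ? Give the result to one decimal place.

76.7px

Minor third: 16.8 × 1.200⁵ = 41.804px
At 1.478: 16.8 × 1.478⁵ = 118.490px
Difference: 118.490 − 41.804 = 76.686px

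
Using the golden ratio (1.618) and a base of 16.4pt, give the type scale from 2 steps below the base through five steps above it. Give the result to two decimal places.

6.26pt, 10.14pt, 16.40pt, 26.54pt, 42.93pt, 69.47pt, 112.40pt, 181.86pt

Step -2: 16.4 ÷ 1.618² = 6.26
Step -1: 16.4 ÷ 1.618 = 10.14
Step 0: 16.4pt
Step 1: 16.4 × 1.618 = 26.54
Step 2: 16.4 × 1.618² = 42.93
Step 3: 16.4 × 1.618³ = 69.47
Step 4: 16.4 × 1.618⁴ = 112.40
Step 5: 16.4 × 1.618⁵ = 181.86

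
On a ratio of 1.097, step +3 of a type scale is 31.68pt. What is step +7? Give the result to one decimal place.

The gap is 7 − (3) = 4 steps, so the factor is 1.097^4.
31.68 × 1.097⁴ = 31.68 × 1.44819 ≈ 45.879

45.9pt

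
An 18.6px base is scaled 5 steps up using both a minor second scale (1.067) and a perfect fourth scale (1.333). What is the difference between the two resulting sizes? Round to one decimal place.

Minor second: 18.6 × 1.067⁵ = 25.724px
Perfect fourth: 18.6 × 1.333⁵ = 78.282px
Difference: 78.282 − 25.724 = 52.558px

52.6px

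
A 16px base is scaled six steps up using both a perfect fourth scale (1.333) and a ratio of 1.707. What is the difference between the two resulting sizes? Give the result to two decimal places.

Perfect fourth: 16.0 × 1.333⁶ = 89.7637px
At 1.707: 16.0 × 1.707⁶ = 395.8413px
Difference: 395.8413 − 89.7637 = 306.0776px

306.08px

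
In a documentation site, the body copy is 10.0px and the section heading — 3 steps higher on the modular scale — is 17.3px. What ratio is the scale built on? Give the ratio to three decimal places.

1.200

The ratio satisfies 10.0 × r³ = 17.3, so r = (17.3 / 10.0)^(1/3).
r = 1.7300^(1/3) ≈ 1.2005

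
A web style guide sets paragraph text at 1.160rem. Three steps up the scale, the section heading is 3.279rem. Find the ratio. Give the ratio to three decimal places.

r³ = 3.279 / 1.160, so r = (3.279/1.160)^(1/3).
r = 2.8267^(1/3) ≈ 1.4139

1.414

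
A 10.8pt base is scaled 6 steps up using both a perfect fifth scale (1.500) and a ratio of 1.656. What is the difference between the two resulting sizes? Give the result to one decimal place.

99.7pt

Perfect fifth: 10.8 × 1.500⁶ = 123.019pt
At 1.656: 10.8 × 1.656⁶ = 222.734pt
Difference: 222.734 − 123.019 = 99.715pt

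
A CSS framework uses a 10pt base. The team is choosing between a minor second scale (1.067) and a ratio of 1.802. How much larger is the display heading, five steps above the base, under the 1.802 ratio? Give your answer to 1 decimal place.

Minor second: 10.0 × 1.067⁵ = 13.830pt
At 1.802: 10.0 × 1.802⁵ = 190.009pt
Difference: 190.009 − 13.830 = 176.179pt

176.2pt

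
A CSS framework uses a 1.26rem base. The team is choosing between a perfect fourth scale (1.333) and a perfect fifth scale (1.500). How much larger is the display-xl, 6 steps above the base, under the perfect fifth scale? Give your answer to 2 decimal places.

Perfect fourth: 1.26 × 1.333⁶ = 7.0689rem
Perfect fifth: 1.26 × 1.500⁶ = 14.3522rem
Difference: 14.3522 − 7.0689 = 7.2833rem

7.28rem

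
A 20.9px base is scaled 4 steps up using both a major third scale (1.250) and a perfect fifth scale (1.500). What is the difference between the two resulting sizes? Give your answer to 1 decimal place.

Major third: 20.9 × 1.250⁴ = 51.025px
Perfect fifth: 20.9 × 1.500⁴ = 105.806px
Difference: 105.806 − 51.025 = 54.781px

54.8px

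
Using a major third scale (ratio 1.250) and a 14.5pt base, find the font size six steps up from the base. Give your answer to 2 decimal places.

14.5 × 1.250⁶ = 14.5 × 3.81470 ≈ 55.31

55.31pt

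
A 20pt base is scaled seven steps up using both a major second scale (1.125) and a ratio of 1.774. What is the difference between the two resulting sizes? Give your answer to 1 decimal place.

1060.3pt

Major second: 20.0 × 1.125⁷ = 45.614pt
At 1.774: 20.0 × 1.774⁷ = 1105.873pt
Difference: 1105.873 − 45.614 = 1060.259pt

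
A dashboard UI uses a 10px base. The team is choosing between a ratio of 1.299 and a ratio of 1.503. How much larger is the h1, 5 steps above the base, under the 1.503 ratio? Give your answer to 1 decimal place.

At 1.299: 10.0 × 1.299⁵ = 36.987px
At 1.503: 10.0 × 1.503⁵ = 76.700px
Difference: 76.700 − 36.987 = 39.713px

39.7px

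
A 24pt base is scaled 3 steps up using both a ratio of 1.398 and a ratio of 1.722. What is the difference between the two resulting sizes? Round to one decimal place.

At 1.398: 24.0 × 1.398³ = 65.574pt
At 1.722: 24.0 × 1.722³ = 122.549pt
Difference: 122.549 − 65.574 = 56.975pt

57.0pt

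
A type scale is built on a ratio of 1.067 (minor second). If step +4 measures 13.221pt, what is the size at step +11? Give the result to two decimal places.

13.221 × 1.067⁷ = 13.221 × 1.57453 ≈ 20.817

20.82pt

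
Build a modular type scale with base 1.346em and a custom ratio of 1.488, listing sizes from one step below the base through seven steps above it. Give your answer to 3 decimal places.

0.905em, 1.346em, 2.003em, 2.980em, 4.435em, 6.599em, 9.819em, 14.610em, 21.740em

Step -1: 1.346 ÷ 1.488 = 0.905
Step 0: 1.346em
Step 1: 1.346 × 1.488 = 2.003
Step 2: 1.346 × 1.488² = 2.980
Step 3: 1.346 × 1.488³ = 4.435
Step 4: 1.346 × 1.488⁴ = 6.599
Step 5: 1.346 × 1.488⁵ = 9.819
Step 6: 1.346 × 1.488⁶ = 14.610
Step 7: 1.346 × 1.488⁷ = 21.740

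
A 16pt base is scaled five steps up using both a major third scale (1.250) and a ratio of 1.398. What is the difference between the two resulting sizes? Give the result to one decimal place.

36.6pt

Major third: 16.0 × 1.250⁵ = 48.828pt
At 1.398: 16.0 × 1.398⁵ = 85.439pt
Difference: 85.439 − 48.828 = 36.611pt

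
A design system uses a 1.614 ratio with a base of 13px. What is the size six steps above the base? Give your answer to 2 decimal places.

13.0 × 1.614⁶ = 13.0 × 17.67751 ≈ 229.81

229.81px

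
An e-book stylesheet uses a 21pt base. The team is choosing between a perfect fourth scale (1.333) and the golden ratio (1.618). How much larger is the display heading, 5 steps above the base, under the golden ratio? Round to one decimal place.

Perfect fourth: 21.0 × 1.333⁵ = 88.383pt
Golden ratio: 21.0 × 1.618⁵ = 232.869pt
Difference: 232.869 − 88.383 = 144.486pt

144.5pt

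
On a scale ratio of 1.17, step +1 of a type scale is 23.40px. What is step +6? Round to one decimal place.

Moving from step +1 to step +6 is 5 steps up, so multiply by r⁵.
23.40 × 1.17⁵ = 23.40 × 2.19245 ≈ 51.303

51.3px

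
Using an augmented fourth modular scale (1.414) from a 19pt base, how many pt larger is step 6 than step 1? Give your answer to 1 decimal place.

Step 1: 19.0 × 1.414 = 26.866pt
Step 6: 19.0 × 1.414⁶ = 151.862pt
Difference: 151.862 − 26.866 = 124.996pt

125.0pt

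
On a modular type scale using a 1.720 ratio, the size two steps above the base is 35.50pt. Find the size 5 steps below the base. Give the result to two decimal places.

0.80pt

The gap is -5 − (2) = -7 steps, so the factor is 1.720^-7.
35.50 ÷ 1.720⁷ = 35.50 ÷ 44.53476 ≈ 0.797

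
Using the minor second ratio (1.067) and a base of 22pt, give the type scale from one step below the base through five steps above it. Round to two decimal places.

20.62pt, 22.00pt, 23.47pt, 25.05pt, 26.72pt, 28.52pt, 30.43pt

Step -1: 22.0 ÷ 1.067 = 20.62
Step 0: 22pt
Step 1: 22.0 × 1.067 = 23.47
Step 2: 22.0 × 1.067² = 25.05
Step 3: 22.0 × 1.067³ = 26.72
Step 4: 22.0 × 1.067⁴ = 28.52
Step 5: 22.0 × 1.067⁵ = 30.43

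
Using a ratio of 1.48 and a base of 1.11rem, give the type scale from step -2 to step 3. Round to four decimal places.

0.5068rem, 0.7500rem, 1.1100rem, 1.6428rem, 2.4313rem, 3.5984rem

Step -2: 1.11 ÷ 1.48² = 0.5068
Step -1: 1.11 ÷ 1.48 = 0.7500
Step 0: 1.11rem
Step 1: 1.11 × 1.48 = 1.6428
Step 2: 1.11 × 1.48² = 2.4313
Step 3: 1.11 × 1.48³ = 3.5984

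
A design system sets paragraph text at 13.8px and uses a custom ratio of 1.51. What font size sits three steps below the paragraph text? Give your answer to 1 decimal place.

4.0px

13.8 ÷ 1.51³ = 13.8 ÷ 3.44295 ≈ 4.01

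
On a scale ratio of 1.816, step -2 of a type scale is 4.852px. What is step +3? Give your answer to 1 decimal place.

4.852 × 1.816⁵ = 4.852 × 19.75055 ≈ 95.830

95.8px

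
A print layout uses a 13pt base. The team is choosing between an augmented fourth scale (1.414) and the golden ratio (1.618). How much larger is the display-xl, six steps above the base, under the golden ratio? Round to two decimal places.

129.34pt

Augmented fourth: 13.0 × 1.414⁶ = 103.9058pt
Golden ratio: 13.0 × 1.618⁶ = 233.2461pt
Difference: 233.2461 − 103.9058 = 129.3403pt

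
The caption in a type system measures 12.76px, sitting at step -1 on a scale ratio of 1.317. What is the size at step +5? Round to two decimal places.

12.76 × 1.317⁶ = 12.76 × 5.21813 ≈ 66.583

66.58px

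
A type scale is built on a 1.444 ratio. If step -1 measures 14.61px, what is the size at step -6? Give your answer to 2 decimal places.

14.61 ÷ 1.444⁵ = 14.61 ÷ 6.27821 ≈ 2.327

2.33px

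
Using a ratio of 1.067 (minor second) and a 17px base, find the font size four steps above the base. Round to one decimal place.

22.0px

Every step multiplies by the scale ratio.
17.0 × 1.067⁴ = 17.0 × 1.29616 ≈ 22.03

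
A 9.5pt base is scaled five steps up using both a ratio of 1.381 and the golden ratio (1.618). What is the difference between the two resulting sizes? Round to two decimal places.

57.63pt

At 1.381: 9.5 × 1.381⁵ = 47.7191pt
Golden ratio: 9.5 × 1.618⁵ = 105.3455pt
Difference: 105.3455 − 47.7191 = 57.6264pt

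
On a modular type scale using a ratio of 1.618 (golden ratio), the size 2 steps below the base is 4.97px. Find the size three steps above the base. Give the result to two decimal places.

55.11px

Moving from step -2 to step +3 is 5 steps up, so multiply by r⁵.
4.97 × 1.618⁵ = 4.97 × 11.08901 ≈ 55.112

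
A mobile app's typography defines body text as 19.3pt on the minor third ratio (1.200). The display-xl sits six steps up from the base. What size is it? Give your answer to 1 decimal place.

19.3 × 1.200⁶ = 19.3 × 2.98598 ≈ 57.63

57.6pt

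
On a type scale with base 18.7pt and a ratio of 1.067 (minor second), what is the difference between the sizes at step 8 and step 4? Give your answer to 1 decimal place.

Step 4: 18.7 × 1.067⁴ = 24.238pt
Step 8: 18.7 × 1.067⁸ = 31.416pt
Difference: 31.416 − 24.238 = 7.178pt

7.2pt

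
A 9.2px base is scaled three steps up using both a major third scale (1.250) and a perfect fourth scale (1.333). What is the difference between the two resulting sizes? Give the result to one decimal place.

3.8px

Major third: 9.2 × 1.250³ = 17.969px
Perfect fourth: 9.2 × 1.333³ = 21.791px
Difference: 21.791 − 17.969 = 3.822px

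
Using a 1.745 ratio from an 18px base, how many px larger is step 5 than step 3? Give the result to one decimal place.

Step 3: 18.0 × 1.745³ = 95.644px
Step 5: 18.0 × 1.745⁵ = 291.239px
Difference: 291.239 − 95.644 = 195.595px

195.6px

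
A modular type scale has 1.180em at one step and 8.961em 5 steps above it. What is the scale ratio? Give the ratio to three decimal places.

1.500

r⁵ = 8.961 / 1.180, so r = (8.961/1.180)^(1/5).
r = 7.5941^(1/5) ≈ 1.5000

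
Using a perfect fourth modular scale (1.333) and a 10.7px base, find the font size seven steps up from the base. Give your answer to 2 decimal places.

A modular type scale is a geometric sequence: sizeₙ = base × rⁿ.
10.7 × 1.333⁷ = 10.7 × 7.47844 ≈ 80.02

80.02px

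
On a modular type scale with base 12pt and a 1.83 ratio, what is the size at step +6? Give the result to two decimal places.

Every step multiplies by the scale ratio.
12.0 × 1.83⁶ = 12.0 × 37.55835 ≈ 450.70

450.70pt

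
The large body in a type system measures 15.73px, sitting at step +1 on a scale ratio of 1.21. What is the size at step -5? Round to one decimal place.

5.0px

Moving from step +1 to step -5 is 6 steps down, so divide by r⁶.
15.73 ÷ 1.21⁶ = 15.73 ÷ 3.13843 ≈ 5.012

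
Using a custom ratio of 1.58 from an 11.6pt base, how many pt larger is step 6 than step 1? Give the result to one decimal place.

162.1pt

Step 1: 11.6 × 1.58 = 18.328pt
Step 6: 11.6 × 1.58⁶ = 180.468pt
Difference: 180.468 − 18.328 = 162.140pt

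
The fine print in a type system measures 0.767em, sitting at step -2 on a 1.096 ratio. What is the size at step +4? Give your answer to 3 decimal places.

Moving from step -2 to step +4 is 6 steps up, so multiply by r⁶.
0.767 × 1.096⁶ = 0.767 × 1.73326 ≈ 1.329

1.329em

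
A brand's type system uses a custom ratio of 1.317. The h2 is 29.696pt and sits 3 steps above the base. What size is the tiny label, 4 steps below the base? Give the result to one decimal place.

4.3pt

Moving from step +3 to step -4 is 7 steps down, so divide by r⁷.
29.696 ÷ 1.317⁷ = 29.696 ÷ 6.87227 ≈ 4.321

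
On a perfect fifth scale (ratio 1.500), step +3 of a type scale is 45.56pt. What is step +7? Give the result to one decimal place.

45.56 × 1.500⁴ = 45.56 × 5.06250 ≈ 230.648

230.6pt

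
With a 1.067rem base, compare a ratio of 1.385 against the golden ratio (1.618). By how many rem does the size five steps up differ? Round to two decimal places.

At 1.385: 1.067 × 1.385⁵ = 5.4377rem
Golden ratio: 1.067 × 1.618⁵ = 11.8320rem
Difference: 11.8320 − 5.4377 = 6.3943rem

6.39rem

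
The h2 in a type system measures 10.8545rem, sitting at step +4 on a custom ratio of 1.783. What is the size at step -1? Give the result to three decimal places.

10.8545 ÷ 1.783⁵ = 10.8545 ÷ 18.02008 ≈ 0.602

0.602rem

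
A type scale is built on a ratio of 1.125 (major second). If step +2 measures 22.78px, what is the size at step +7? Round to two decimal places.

The gap is 7 − (2) = 5 steps, so the factor is 1.125^5.
22.78 × 1.125⁵ = 22.78 × 1.80203 ≈ 41.050

41.05px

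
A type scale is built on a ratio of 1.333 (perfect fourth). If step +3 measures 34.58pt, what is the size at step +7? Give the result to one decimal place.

The gap is 7 − (3) = 4 steps, so the factor is 1.333^4.
34.58 × 1.333⁴ = 34.58 × 3.15733 ≈ 109.181

109.2pt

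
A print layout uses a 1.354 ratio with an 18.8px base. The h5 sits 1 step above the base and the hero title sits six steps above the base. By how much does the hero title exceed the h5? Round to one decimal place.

90.4px

Step 1: 18.8 × 1.354 = 25.455px
Step 6: 18.8 × 1.354⁶ = 115.843px
Difference: 115.843 − 25.455 = 90.388px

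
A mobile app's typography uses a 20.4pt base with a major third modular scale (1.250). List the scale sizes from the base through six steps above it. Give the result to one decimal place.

Step 0: 20.4pt
Step 1: 20.4 × 1.250 = 25.5
Step 2: 20.4 × 1.250² = 31.9
Step 3: 20.4 × 1.250³ = 39.8
Step 4: 20.4 × 1.250⁴ = 49.8
Step 5: 20.4 × 1.250⁵ = 62.3
Step 6: 20.4 × 1.250⁶ = 77.8

20.4pt, 25.5pt, 31.9pt, 39.8pt, 49.8pt, 62.3pt, 77.8pt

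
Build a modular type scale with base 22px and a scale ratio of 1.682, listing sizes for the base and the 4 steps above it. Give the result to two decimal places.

Step 0: 22px
Step 1: 22.0 × 1.682 = 37.00
Step 2: 22.0 × 1.682² = 62.24
Step 3: 22.0 × 1.682³ = 104.69
Step 4: 22.0 × 1.682⁴ = 176.09

22.00px, 37.00px, 62.24px, 104.69px, 176.09px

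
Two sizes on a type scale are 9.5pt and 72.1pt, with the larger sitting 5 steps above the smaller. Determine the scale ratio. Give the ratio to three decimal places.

1.500

r⁵ = 72.1 / 9.5, so r = (72.1/9.5)^(1/5).
r = 7.5895^(1/5) ≈ 1.4998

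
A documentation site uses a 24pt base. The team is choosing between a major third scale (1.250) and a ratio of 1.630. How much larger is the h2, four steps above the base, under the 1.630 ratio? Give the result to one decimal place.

Major third: 24.0 × 1.250⁴ = 58.594pt
At 1.630: 24.0 × 1.630⁴ = 169.419pt
Difference: 169.419 − 58.594 = 110.825pt

110.8pt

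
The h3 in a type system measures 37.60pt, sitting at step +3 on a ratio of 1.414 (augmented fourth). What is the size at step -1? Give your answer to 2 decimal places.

9.41pt

Moving from step +3 to step -1 is 4 steps down, so divide by r⁴.
37.60 ÷ 1.414⁴ = 37.60 ÷ 3.99758 ≈ 9.406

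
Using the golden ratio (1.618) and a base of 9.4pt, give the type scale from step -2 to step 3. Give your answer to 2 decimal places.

3.59pt, 5.81pt, 9.40pt, 15.21pt, 24.61pt, 39.82pt

Step -2: 9.4 ÷ 1.618² = 3.59
Step -1: 9.4 ÷ 1.618 = 5.81
Step 0: 9.4pt
Step 1: 9.4 × 1.618 = 15.21
Step 2: 9.4 × 1.618² = 24.61
Step 3: 9.4 × 1.618³ = 39.82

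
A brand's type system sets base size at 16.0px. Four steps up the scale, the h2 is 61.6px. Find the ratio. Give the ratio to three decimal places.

1.401

The ratio satisfies 16.0 × r⁴ = 61.6, so r = (61.6 / 16.0)^(1/4).
r = 3.8500^(1/4) ≈ 1.4008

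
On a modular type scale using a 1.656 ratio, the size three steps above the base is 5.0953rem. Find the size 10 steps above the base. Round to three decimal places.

174.017rem

5.0953 × 1.656⁷ = 5.0953 × 34.15249 ≈ 174.017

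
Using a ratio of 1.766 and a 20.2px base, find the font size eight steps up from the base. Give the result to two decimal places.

1911.07px

20.2 × 1.766⁸ = 20.2 × 94.60751 ≈ 1911.07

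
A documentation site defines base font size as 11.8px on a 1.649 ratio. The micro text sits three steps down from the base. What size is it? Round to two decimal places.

11.8 ÷ 1.649³ = 11.8 ÷ 4.48396 ≈ 2.63

2.63px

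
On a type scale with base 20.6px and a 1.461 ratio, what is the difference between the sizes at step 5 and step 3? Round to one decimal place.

72.9px

Step 3: 20.6 × 1.461³ = 64.242px
Step 5: 20.6 × 1.461⁵ = 137.126px
Difference: 137.126 − 64.242 = 72.884px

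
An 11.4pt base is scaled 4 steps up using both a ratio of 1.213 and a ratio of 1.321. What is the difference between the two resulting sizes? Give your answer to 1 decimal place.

At 1.213: 11.4 × 1.213⁴ = 24.680pt
At 1.321: 11.4 × 1.321⁴ = 34.715pt
Difference: 34.715 − 24.680 = 10.035pt

10.0pt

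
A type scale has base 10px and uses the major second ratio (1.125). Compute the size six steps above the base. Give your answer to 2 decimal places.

10.0 × 1.125⁶ = 10.0 × 2.02729 ≈ 20.27

20.27px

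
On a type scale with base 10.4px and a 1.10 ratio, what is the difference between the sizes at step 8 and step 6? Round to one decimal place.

Step 6: 10.4 × 1.10⁶ = 18.424px
Step 8: 10.4 × 1.10⁸ = 22.293px
Difference: 22.293 − 18.424 = 3.869px

3.9px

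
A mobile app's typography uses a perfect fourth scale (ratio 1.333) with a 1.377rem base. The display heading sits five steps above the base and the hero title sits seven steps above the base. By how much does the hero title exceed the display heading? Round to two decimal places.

4.50rem

Step 5: 1.377 × 1.333⁵ = 5.7954rem
Step 7: 1.377 × 1.333⁷ = 10.2978rem
Difference: 10.2978 − 5.7954 = 4.5024rem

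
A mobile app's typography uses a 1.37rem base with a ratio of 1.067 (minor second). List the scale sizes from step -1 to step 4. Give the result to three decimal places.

Step -1: 1.37 ÷ 1.067 = 1.284
Step 0: 1.37rem
Step 1: 1.37 × 1.067 = 1.462
Step 2: 1.37 × 1.067² = 1.560
Step 3: 1.37 × 1.067³ = 1.664
Step 4: 1.37 × 1.067⁴ = 1.776

1.284rem, 1.370rem, 1.462rem, 1.560rem, 1.664rem, 1.776rem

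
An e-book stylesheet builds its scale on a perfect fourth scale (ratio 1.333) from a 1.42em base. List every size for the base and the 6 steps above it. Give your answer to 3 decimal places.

1.420em, 1.893em, 2.523em, 3.363em, 4.483em, 5.976em, 7.967em

Step 0: 1.42em
Step 1: 1.42 × 1.333 = 1.893
Step 2: 1.42 × 1.333² = 2.523
Step 3: 1.42 × 1.333³ = 3.363
Step 4: 1.42 × 1.333⁴ = 4.483
Step 5: 1.42 × 1.333⁵ = 5.976
Step 6: 1.42 × 1.333⁶ = 7.967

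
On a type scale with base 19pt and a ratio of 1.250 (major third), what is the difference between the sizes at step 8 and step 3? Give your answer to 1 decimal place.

76.1pt

Step 3: 19.0 × 1.250³ = 37.109pt
Step 8: 19.0 × 1.250⁸ = 113.249pt
Difference: 113.249 − 37.109 = 76.140pt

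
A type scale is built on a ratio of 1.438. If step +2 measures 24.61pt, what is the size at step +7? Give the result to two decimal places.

151.32pt

24.61 × 1.438⁵ = 24.61 × 6.14886 ≈ 151.323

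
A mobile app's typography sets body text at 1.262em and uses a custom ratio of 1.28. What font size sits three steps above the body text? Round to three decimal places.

2.647em

Every step multiplies by the scale ratio.
1.262 × 1.28³ = 1.262 × 2.09715 ≈ 2.647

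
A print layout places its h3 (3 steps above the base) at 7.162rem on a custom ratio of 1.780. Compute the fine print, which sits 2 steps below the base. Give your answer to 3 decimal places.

7.162 ÷ 1.780⁵ = 7.162 ÷ 17.86899 ≈ 0.401

0.401rem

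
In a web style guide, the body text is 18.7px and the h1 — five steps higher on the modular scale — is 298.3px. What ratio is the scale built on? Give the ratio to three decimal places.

r⁵ = 298.3 / 18.7, so r = (298.3/18.7)^(1/5).
r = 15.9519^(1/5) ≈ 1.7401

1.740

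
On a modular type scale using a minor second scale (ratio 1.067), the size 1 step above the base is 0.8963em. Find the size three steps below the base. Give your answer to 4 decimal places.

0.8963 ÷ 1.067⁴ = 0.8963 ÷ 1.29616 ≈ 0.6915

0.6915em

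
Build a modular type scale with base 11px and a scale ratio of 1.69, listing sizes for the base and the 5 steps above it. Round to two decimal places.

Step 0: 11px
Step 1: 11.0 × 1.69 = 18.59
Step 2: 11.0 × 1.69² = 31.42
Step 3: 11.0 × 1.69³ = 53.09
Step 4: 11.0 × 1.69⁴ = 89.73
Step 5: 11.0 × 1.69⁵ = 151.64

11.00px, 18.59px, 31.42px, 53.09px, 89.73px, 151.64px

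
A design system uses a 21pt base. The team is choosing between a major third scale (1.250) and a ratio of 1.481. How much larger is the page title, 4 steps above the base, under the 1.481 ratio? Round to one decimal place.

49.8pt

Major third: 21.0 × 1.250⁴ = 51.270pt
At 1.481: 21.0 × 1.481⁴ = 101.027pt
Difference: 101.027 − 51.270 = 49.757pt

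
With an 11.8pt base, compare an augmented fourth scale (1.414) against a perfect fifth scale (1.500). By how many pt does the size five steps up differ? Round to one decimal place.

Augmented fourth: 11.8 × 1.414⁵ = 66.700pt
Perfect fifth: 11.8 × 1.500⁵ = 89.606pt
Difference: 89.606 − 66.700 = 22.906pt

22.9pt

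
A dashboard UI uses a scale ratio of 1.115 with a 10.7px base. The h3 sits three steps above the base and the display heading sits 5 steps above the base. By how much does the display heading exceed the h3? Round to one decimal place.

Step 3: 10.7 × 1.115³ = 14.832px
Step 5: 10.7 × 1.115⁵ = 18.440px
Difference: 18.440 − 14.832 = 3.608px

3.6px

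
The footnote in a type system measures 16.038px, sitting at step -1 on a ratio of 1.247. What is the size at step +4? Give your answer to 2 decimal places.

48.36px

The gap is 4 − (-1) = 5 steps, so the factor is 1.247^5.
16.038 × 1.247⁵ = 16.038 × 3.01531 ≈ 48.360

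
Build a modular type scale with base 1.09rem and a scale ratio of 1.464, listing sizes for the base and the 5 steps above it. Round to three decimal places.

Step 0: 1.09rem
Step 1: 1.09 × 1.464 = 1.596
Step 2: 1.09 × 1.464² = 2.336
Step 3: 1.09 × 1.464³ = 3.420
Step 4: 1.09 × 1.464⁴ = 5.007
Step 5: 1.09 × 1.464⁵ = 7.330

1.090rem, 1.596rem, 2.336rem, 3.420rem, 5.007rem, 7.330rem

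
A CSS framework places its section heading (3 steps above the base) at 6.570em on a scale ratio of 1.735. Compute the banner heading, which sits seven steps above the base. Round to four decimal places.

Moving from step +3 to step +7 is 4 steps up, so multiply by r⁴.
6.570 × 1.735⁴ = 6.570 × 9.06145 ≈ 59.5338

59.5338em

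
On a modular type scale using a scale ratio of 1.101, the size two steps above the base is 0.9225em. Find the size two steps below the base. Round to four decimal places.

The gap is -2 − (2) = -4 steps, so the factor is 1.101^-4.
0.9225 ÷ 1.101⁴ = 0.9225 ÷ 1.46943 ≈ 0.6278

0.6278em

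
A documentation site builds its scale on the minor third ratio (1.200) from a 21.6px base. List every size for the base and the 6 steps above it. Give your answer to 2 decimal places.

21.60px, 25.92px, 31.10px, 37.32px, 44.79px, 53.75px, 64.50px

Step 0: 21.6px
Step 1: 21.6 × 1.200 = 25.92
Step 2: 21.6 × 1.200² = 31.10
Step 3: 21.6 × 1.200³ = 37.32
Step 4: 21.6 × 1.200⁴ = 44.79
Step 5: 21.6 × 1.200⁵ = 53.75
Step 6: 21.6 × 1.200⁶ = 64.50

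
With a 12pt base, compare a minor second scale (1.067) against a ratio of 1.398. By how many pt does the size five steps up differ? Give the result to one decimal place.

47.5pt

Minor second: 12.0 × 1.067⁵ = 16.596pt
At 1.398: 12.0 × 1.398⁵ = 64.079pt
Difference: 64.079 − 16.596 = 47.483pt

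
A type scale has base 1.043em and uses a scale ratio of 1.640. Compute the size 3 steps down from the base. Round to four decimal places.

Each step on a modular scale multiplies by the ratio, so the size n steps from the base is base × ratioⁿ.
1.043 ÷ 1.640³ = 1.043 ÷ 4.41094 ≈ 0.2365

0.2365em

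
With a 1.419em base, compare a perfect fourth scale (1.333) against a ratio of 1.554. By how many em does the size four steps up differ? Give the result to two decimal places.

3.80em

Perfect fourth: 1.419 × 1.333⁴ = 4.4803em
At 1.554: 1.419 × 1.554⁴ = 8.2754em
Difference: 8.2754 − 4.4803 = 3.7951em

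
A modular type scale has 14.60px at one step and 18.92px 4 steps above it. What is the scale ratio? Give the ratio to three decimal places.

The ratio satisfies 14.60 × r⁴ = 18.92, so r = (18.92 / 14.60)^(1/4).
r = 1.2959^(1/4) ≈ 1.0669

1.067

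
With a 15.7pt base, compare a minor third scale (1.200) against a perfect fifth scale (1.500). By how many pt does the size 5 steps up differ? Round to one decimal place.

80.2pt

Minor third: 15.7 × 1.200⁵ = 39.067pt
Perfect fifth: 15.7 × 1.500⁵ = 119.222pt
Difference: 119.222 − 39.067 = 80.155pt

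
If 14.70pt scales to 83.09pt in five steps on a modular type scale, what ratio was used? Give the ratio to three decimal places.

The ratio satisfies 14.70 × r⁵ = 83.09, so r = (83.09 / 14.70)^(1/5).
r = 5.6524^(1/5) ≈ 1.4140

1.414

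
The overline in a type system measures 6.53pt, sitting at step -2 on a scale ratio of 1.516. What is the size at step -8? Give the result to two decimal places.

0.54pt

The gap is -8 − (-2) = -6 steps, so the factor is 1.516^-6.
6.53 ÷ 1.516⁶ = 6.53 ÷ 12.13934 ≈ 0.538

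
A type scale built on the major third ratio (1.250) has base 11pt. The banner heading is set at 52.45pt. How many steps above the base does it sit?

7

1.250ⁿ = 52.45 / 11 = 4.7682
n = ln(4.7682) / ln(1.250) = 1.5620 / 0.2231 ≈ 7.00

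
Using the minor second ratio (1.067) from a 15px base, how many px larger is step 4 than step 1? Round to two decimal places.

Step 1: 15.0 × 1.067 = 16.0050px
Step 4: 15.0 × 1.067⁴ = 19.4424px
Difference: 19.4424 − 16.0050 = 3.4374px

3.44px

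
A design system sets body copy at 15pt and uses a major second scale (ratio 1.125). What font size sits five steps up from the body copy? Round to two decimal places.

15.0 × 1.125⁵ = 15.0 × 1.80203 ≈ 27.03

27.03pt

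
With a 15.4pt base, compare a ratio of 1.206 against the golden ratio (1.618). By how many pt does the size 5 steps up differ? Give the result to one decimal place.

At 1.206: 15.4 × 1.206⁵ = 39.288pt
Golden ratio: 15.4 × 1.618⁵ = 170.771pt
Difference: 170.771 − 39.288 = 131.483pt

131.5pt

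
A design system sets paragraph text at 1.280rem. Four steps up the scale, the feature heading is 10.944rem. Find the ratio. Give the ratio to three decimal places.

1.710

The ratio satisfies 1.280 × r⁴ = 10.944, so r = (10.944 / 1.280)^(1/4).
r = 8.5500^(1/4) ≈ 1.7100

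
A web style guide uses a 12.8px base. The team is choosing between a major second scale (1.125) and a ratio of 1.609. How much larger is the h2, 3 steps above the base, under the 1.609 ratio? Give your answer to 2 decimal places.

35.09px

Major second: 12.8 × 1.125³ = 18.2250px
At 1.609: 12.8 × 1.609³ = 53.3185px
Difference: 53.3185 − 18.2250 = 35.0935px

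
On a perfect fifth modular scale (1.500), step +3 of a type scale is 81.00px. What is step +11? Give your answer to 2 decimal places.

The gap is 11 − (3) = 8 steps, so the factor is 1.500^8.
81.00 × 1.500⁸ = 81.00 × 25.62891 ≈ 2075.941

2075.94px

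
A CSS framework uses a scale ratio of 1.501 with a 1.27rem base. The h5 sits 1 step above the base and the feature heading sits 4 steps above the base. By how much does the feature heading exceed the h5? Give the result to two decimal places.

Step 1: 1.27 × 1.501 = 1.9063rem
Step 4: 1.27 × 1.501⁴ = 6.4465rem
Difference: 6.4465 − 1.9063 = 4.5402rem

4.54rem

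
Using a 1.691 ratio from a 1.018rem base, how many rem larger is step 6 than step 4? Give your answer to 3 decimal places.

15.478rem

Step 4: 1.018 × 1.691⁴ = 8.32381rem
Step 6: 1.018 × 1.691⁶ = 23.80178rem
Difference: 23.80178 − 8.32381 = 15.47797rem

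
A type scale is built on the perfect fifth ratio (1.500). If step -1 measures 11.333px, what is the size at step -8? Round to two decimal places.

The gap is -8 − (-1) = -7 steps, so the factor is 1.500^-7.
11.333 ÷ 1.500⁷ = 11.333 ÷ 17.08594 ≈ 0.663

0.66px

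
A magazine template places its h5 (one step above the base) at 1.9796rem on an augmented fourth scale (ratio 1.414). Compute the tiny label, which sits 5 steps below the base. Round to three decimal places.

Moving from step +1 to step -5 is 6 steps down, so divide by r⁶.
1.9796 ÷ 1.414⁶ = 1.9796 ÷ 7.99275 ≈ 0.248

0.248rem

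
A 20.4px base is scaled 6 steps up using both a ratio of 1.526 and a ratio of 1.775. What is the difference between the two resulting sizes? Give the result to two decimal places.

At 1.526: 20.4 × 1.526⁶ = 257.6068px
At 1.775: 20.4 × 1.775⁶ = 637.9995px
Difference: 637.9995 − 257.6068 = 380.3927px

380.39px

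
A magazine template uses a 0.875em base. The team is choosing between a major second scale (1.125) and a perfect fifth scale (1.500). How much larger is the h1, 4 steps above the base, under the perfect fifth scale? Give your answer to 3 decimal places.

3.028em

Major second: 0.875 × 1.125⁴ = 1.40158em
Perfect fifth: 0.875 × 1.500⁴ = 4.42969em
Difference: 4.42969 − 1.40158 = 3.02811em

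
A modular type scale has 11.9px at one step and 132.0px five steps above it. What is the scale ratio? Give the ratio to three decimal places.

1.618

The ratio satisfies 11.9 × r⁵ = 132.0, so r = (132.0 / 11.9)^(1/5).
r = 11.0924^(1/5) ≈ 1.6181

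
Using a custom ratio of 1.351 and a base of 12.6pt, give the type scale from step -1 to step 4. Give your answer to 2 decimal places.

9.33pt, 12.60pt, 17.02pt, 23.00pt, 31.07pt, 41.98pt

Step -1: 12.6 ÷ 1.351 = 9.33
Step 0: 12.6pt
Step 1: 12.6 × 1.351 = 17.02
Step 2: 12.6 × 1.351² = 23.00
Step 3: 12.6 × 1.351³ = 31.07
Step 4: 12.6 × 1.351⁴ = 41.98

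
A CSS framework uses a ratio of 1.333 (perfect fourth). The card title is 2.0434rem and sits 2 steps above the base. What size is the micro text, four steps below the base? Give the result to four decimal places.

0.3642rem

2.0434 ÷ 1.333⁶ = 2.0434 ÷ 5.61023 ≈ 0.3642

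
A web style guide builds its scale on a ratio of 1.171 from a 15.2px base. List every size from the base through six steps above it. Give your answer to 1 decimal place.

Step 0: 15.2px
Step 1: 15.2 × 1.171 = 17.8
Step 2: 15.2 × 1.171² = 20.8
Step 3: 15.2 × 1.171³ = 24.4
Step 4: 15.2 × 1.171⁴ = 28.6
Step 5: 15.2 × 1.171⁵ = 33.5
Step 6: 15.2 × 1.171⁶ = 39.2

15.2px, 17.8px, 20.8px, 24.4px, 28.6px, 33.5px, 39.2px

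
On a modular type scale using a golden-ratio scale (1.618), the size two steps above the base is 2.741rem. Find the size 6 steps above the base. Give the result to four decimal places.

18.7855rem

Moving from step +2 to step +6 is 4 steps up, so multiply by r⁴.
2.741 × 1.618⁴ = 2.741 × 6.85353 ≈ 18.7855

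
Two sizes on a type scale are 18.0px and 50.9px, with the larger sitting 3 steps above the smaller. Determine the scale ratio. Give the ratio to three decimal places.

1.414

r³ = 50.9 / 18.0, so r = (50.9/18.0)^(1/3).
r = 2.8278^(1/3) ≈ 1.4141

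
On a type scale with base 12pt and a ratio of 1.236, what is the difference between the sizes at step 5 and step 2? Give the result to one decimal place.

Step 2: 12.0 × 1.236² = 18.332pt
Step 5: 12.0 × 1.236⁵ = 34.616pt
Difference: 34.616 − 18.332 = 16.284pt

16.3pt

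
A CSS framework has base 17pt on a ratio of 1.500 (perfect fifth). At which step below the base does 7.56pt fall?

1.500ⁿ = 17 / 7.56 = 2.2487
n = ln(2.2487) / ln(1.500) = 0.8103 / 0.4055 ≈ 2.00

2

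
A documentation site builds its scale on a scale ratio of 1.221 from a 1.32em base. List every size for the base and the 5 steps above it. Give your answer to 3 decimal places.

1.320em, 1.612em, 1.968em, 2.403em, 2.934em, 3.582em

Step 0: 1.32em
Step 1: 1.32 × 1.221 = 1.612
Step 2: 1.32 × 1.221² = 1.968
Step 3: 1.32 × 1.221³ = 2.403
Step 4: 1.32 × 1.221⁴ = 2.934
Step 5: 1.32 × 1.221⁵ = 3.582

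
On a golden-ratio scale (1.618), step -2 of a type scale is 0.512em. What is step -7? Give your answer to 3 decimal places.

Moving from step -2 to step -7 is 5 steps down, so divide by r⁵.
0.512 ÷ 1.618⁵ = 0.512 ÷ 11.08901 ≈ 0.046

0.046em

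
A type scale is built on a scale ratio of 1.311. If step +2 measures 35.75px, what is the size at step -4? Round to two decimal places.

7.04px

Moving from step +2 to step -4 is 6 steps down, so divide by r⁶.
35.75 ÷ 1.311⁶ = 35.75 ÷ 5.07711 ≈ 7.041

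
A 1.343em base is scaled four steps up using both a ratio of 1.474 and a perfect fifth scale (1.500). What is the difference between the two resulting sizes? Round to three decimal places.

At 1.474: 1.343 × 1.474⁴ = 6.33966em
Perfect fifth: 1.343 × 1.500⁴ = 6.79894em
Difference: 6.79894 − 6.33966 = 0.45928em

0.459em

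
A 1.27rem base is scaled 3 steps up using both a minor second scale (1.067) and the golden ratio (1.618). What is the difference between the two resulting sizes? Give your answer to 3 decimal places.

Minor second: 1.27 × 1.067³ = 1.54276rem
Golden ratio: 1.27 × 1.618³ = 5.37947rem
Difference: 5.37947 − 1.54276 = 3.83671rem

3.837rem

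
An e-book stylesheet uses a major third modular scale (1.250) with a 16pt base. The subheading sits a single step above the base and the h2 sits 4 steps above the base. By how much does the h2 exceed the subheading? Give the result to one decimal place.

Step 1: 16.0 × 1.250 = 20.000pt
Step 4: 16.0 × 1.250⁴ = 39.062pt
Difference: 39.062 − 20.000 = 19.062pt

19.1pt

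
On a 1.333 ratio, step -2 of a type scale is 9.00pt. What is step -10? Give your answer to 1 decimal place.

9.00 ÷ 1.333⁸ = 9.00 ÷ 9.96876 ≈ 0.903

0.9pt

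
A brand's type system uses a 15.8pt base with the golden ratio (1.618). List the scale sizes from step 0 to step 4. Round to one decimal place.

Step 0: 15.8pt
Step 1: 15.8 × 1.618 = 25.6
Step 2: 15.8 × 1.618² = 41.4
Step 3: 15.8 × 1.618³ = 66.9
Step 4: 15.8 × 1.618⁴ = 108.3

15.8pt, 25.6pt, 41.4pt, 66.9pt, 108.3pt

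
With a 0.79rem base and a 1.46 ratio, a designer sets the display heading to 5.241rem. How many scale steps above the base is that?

5

1.46ⁿ = 5.241 / 0.79 = 6.6342
n = ln(6.6342) / ln(1.46) = 1.8922 / 0.3784 ≈ 5.00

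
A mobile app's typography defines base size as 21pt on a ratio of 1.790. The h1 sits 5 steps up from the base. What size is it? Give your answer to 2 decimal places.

21.0 × 1.790⁵ = 21.0 × 18.37660 ≈ 385.91

385.91pt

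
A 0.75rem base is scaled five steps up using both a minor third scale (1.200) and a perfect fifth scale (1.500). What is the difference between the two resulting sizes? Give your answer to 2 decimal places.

Minor third: 0.75 × 1.200⁵ = 1.8662rem
Perfect fifth: 0.75 × 1.500⁵ = 5.6953rem
Difference: 5.6953 − 1.8662 = 3.8291rem

3.83rem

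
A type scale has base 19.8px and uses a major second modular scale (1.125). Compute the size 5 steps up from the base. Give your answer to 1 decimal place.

35.7px

Every step multiplies by the scale ratio.
19.8 × 1.125⁵ = 19.8 × 1.80203 ≈ 35.68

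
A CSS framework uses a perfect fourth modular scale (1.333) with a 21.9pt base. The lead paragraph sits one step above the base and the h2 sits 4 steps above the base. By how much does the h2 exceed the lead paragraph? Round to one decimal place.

40.0pt

Step 1: 21.9 × 1.333 = 29.193pt
Step 4: 21.9 × 1.333⁴ = 69.146pt
Difference: 69.146 − 29.193 = 39.953pt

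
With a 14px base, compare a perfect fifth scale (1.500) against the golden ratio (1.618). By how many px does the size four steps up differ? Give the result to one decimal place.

25.1px

Perfect fifth: 14.0 × 1.500⁴ = 70.875px
Golden ratio: 14.0 × 1.618⁴ = 95.949px
Difference: 95.949 − 70.875 = 25.074px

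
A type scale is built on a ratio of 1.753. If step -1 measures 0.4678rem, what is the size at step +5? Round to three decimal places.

0.4678 × 1.753⁶ = 0.4678 × 29.01960 ≈ 13.575

13.575rem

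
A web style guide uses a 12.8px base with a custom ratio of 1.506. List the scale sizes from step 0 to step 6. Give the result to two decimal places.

12.80px, 19.28px, 29.03px, 43.72px, 65.84px, 99.16px, 149.33px

Step 0: 12.8px
Step 1: 12.8 × 1.506 = 19.28
Step 2: 12.8 × 1.506² = 29.03
Step 3: 12.8 × 1.506³ = 43.72
Step 4: 12.8 × 1.506⁴ = 65.84
Step 5: 12.8 × 1.506⁵ = 99.16
Step 6: 12.8 × 1.506⁶ = 149.33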